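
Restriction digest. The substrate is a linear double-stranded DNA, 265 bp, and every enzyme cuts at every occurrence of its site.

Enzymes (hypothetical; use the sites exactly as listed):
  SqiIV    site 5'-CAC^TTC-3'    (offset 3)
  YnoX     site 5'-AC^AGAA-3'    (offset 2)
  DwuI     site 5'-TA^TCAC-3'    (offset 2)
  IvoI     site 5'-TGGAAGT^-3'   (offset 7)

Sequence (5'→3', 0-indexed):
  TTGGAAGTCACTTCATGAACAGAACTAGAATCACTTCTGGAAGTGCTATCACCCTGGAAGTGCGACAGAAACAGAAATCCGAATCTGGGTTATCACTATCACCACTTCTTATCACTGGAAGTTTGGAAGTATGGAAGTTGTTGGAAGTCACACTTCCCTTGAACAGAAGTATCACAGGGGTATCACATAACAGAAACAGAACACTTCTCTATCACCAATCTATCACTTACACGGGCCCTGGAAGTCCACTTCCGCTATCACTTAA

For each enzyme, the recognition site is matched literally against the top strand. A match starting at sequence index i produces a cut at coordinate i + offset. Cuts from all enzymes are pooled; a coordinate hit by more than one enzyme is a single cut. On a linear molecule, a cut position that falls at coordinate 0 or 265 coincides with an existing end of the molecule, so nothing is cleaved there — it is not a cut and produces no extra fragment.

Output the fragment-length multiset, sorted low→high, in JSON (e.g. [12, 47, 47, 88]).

Per-enzyme occurrences:
  SqiIV CACTTC/3: at [8, 31, 102, 150, 201, 246] ⇒ [11, 34, 105, 153, 204, 249]
  YnoX ACAGAA/2: at [18, 64, 70, 162, 189, 195] ⇒ [20, 66, 72, 164, 191, 197]
  DwuI TATCAC/2: at [46, 90, 96, 109, 169, 180, 209, 220, 255] ⇒ [48, 92, 98, 111, 171, 182, 211, 222, 257]
  IvoI TGGAAGT/7: at [1, 37, 54, 115, 123, 131, 141, 238] ⇒ [8, 44, 61, 122, 130, 138, 148, 245]

Pooled cuts: [8, 11, 20, 34, 44, 48, 61, 66, 72, 92, 98, 105, 111, 122, 130, 138, 148, 153, 164, 171, 182, 191, 197, 204, 211, 222, 245, 249, 257]

Fragments:
  [0,8): 8 bp
  [8,11): 3 bp
  [11,20): 9 bp
  [20,34): 14 bp
  [34,44): 10 bp
  [44,48): 4 bp
  [48,61): 13 bp
  [61,66): 5 bp
  [66,72): 6 bp
  [72,92): 20 bp
  [92,98): 6 bp
  [98,105): 7 bp
  [105,111): 6 bp
  [111,122): 11 bp
  [122,130): 8 bp
  [130,138): 8 bp
  [138,148): 10 bp
  [148,153): 5 bp
  [153,164): 11 bp
  [164,171): 7 bp
  [171,182): 11 bp
  [182,191): 9 bp
  [191,197): 6 bp
  [197,204): 7 bp
  [204,211): 7 bp
  [211,222): 11 bp
  [222,245): 23 bp
  [245,249): 4 bp
  [249,257): 8 bp
  [257,265): 8 bp

[3,4,4,5,5,6,6,6,6,7,7,7,7,8,8,8,8,8,9,9,10,10,11,11,11,11,13,14,20,23]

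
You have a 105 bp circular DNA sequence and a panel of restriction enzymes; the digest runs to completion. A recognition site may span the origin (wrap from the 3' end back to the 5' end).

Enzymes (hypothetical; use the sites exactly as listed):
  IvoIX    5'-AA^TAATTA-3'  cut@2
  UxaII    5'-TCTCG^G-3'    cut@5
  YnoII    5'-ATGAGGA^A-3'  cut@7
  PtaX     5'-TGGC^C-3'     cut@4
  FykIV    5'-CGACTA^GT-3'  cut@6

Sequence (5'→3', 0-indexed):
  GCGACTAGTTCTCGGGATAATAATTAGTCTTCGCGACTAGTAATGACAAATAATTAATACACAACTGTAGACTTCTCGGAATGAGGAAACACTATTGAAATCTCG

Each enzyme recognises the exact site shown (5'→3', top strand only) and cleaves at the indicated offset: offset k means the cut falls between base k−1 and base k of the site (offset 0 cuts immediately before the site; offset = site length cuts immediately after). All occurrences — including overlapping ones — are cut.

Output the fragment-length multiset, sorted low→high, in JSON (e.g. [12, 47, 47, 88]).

Per-enzyme occurrences:
  IvoIX AATAATTA/2: at [18, 48] ⇒ [20, 50]
  UxaII TCTCGG/5: at [9, 73, 100] ⇒ [0, 14, 78]
  YnoII ATGAGGAA/7: at [80] ⇒ [87]
  PtaX (TGGCC, off=4): no sites
  FykIV CGACTAGT/6: at [1, 33] ⇒ [7, 39]

All cut coordinates (distinct, sorted): [0, 7, 14, 20, 39, 50, 78, 87]

Fragments:
  0→7: 7 bp
  7→14: 7 bp
  14→20: 6 bp
  20→39: 19 bp
  39→50: 11 bp
  50→78: 28 bp
  78→87: 9 bp
  87→0 (wrap): 105-87+0 = 18 bp

[6,7,7,9,11,18,19,28]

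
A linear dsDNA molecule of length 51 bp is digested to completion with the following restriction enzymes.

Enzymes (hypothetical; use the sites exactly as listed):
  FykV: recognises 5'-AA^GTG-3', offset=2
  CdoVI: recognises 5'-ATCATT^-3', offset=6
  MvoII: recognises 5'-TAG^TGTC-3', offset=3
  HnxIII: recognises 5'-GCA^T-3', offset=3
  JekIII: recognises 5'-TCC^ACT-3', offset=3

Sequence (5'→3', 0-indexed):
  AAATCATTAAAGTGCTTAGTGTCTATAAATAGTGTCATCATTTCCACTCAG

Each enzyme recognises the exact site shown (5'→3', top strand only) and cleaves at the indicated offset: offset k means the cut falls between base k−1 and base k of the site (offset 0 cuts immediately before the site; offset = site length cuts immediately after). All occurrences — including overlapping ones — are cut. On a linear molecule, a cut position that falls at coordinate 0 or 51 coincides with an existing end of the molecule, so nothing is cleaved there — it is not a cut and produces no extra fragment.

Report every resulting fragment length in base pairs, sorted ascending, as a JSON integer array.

Scan for sites:
  FykV AAGTG/2: at [9] ⇒ [11]
  CdoVI ATCATT/6: at [2, 36] ⇒ [8, 42]
  MvoII TAGTGTC/3: at [16, 29] ⇒ [19, 32]
  HnxIII (GCAT, off=3): no sites
  JekIII TCCACT/3: at [42] ⇒ [45]

All cut coordinates (distinct, sorted): [8, 11, 19, 32, 42, 45]

Fragments:
  [0,8): 8 bp
  [8,11): 3 bp
  [11,19): 8 bp
  [19,32): 13 bp
  [32,42): 10 bp
  [42,45): 3 bp
  [45,51): 6 bp

[3,3,6,8,8,10,13]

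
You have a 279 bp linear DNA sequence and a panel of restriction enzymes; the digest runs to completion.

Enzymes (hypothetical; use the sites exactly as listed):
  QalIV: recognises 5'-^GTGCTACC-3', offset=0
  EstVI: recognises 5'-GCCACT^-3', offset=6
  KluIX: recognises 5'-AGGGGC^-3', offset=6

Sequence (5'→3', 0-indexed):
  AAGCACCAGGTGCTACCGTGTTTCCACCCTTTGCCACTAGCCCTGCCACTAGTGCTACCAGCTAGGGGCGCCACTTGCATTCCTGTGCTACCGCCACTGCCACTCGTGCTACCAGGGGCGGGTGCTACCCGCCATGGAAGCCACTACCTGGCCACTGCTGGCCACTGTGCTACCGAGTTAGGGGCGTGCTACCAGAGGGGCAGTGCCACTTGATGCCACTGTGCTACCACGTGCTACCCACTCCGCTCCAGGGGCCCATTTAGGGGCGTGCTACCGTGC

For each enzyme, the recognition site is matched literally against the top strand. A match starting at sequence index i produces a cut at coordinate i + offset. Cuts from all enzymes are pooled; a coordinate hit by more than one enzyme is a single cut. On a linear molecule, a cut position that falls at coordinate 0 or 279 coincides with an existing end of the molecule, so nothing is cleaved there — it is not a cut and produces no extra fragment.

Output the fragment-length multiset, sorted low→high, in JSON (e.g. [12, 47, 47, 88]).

Scan for sites:
  QalIV GTGCTACC/0: at [9, 51, 84, 105, 121, 166, 185, 220, 230, 267] ⇒ [9, 51, 84, 105, 121, 166, 185, 220, 230, 267]
  EstVI GCCACT/6: at [32, 44, 69, 92, 98, 139, 150, 160, 204, 214] ⇒ [38, 50, 75, 98, 104, 145, 156, 166, 210, 220]
  KluIX AGGGGC/6: at [63, 113, 179, 195, 249, 261] ⇒ [69, 119, 185, 201, 255, 267]

Pooled cuts: [9, 38, 50, 51, 69, 75, 84, 98, 104, 105, 119, 121, 145, 156, 166, 185, 201, 210, 220, 230, 255, 267]

Fragment lengths:
  [0,9): 9 bp
  [9,38): 29 bp
  [38,50): 12 bp
  [50,51): 1 bp
  [51,69): 18 bp
  [69,75): 6 bp
  [75,84): 9 bp
  [84,98): 14 bp
  [98,104): 6 bp
  [104,105): 1 bp
  [105,119): 14 bp
  [119,121): 2 bp
  [121,145): 24 bp
  [145,156): 11 bp
  [156,166): 10 bp
  [166,185): 19 bp
  [185,201): 16 bp
  [201,210): 9 bp
  [210,220): 10 bp
  [220,230): 10 bp
  [230,255): 25 bp
  [255,267): 12 bp
  [267,279): 12 bp

[1,1,2,6,6,9,9,9,10,10,10,11,12,12,12,14,14,16,18,19,24,25,29]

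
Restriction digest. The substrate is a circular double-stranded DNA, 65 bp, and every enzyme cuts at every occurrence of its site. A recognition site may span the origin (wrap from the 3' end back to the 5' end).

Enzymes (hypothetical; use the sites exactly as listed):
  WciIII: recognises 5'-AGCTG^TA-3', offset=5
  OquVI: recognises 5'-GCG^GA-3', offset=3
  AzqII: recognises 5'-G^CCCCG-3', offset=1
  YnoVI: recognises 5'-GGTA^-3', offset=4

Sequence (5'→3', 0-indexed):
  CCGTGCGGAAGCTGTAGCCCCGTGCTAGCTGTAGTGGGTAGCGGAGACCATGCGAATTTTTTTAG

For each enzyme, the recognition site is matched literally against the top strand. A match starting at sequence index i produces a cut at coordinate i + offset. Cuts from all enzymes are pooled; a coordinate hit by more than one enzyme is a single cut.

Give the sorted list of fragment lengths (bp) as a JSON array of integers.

[3,3,7,9,14,29]

Per-enzyme occurrences:
  WciIII (AGCTGTA, off=5): starts [9, 26] → cuts [14, 31]
  OquVI (GCGGA, off=3): starts [4, 40] → cuts [7, 43]
  AzqII (GCCCCG, off=1): starts [16] → cuts [17]
  YnoVI (GGTA, off=4): starts [36] → cuts [40]

All cut coordinates (distinct, sorted): [7, 14, 17, 31, 40, 43]

Fragment lengths:
  7→14: 7 bp
  14→17: 3 bp
  17→31: 14 bp
  31→40: 9 bp
  40→43: 3 bp
  43→7 (wrap): 65-43+7 = 29 bp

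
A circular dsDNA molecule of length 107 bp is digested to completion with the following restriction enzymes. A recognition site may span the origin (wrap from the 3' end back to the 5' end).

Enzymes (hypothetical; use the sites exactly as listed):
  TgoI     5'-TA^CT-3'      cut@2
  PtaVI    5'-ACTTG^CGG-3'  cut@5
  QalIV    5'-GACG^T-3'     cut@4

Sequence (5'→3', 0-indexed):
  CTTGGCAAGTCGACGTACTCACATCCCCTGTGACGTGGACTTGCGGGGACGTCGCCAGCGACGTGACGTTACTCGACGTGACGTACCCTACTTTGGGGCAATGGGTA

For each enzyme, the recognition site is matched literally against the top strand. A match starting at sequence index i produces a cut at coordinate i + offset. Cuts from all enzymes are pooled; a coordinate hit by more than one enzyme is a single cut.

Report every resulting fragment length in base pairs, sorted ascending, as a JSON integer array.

[2,3,5,5,7,7,8,8,12,15,17,18]

Scan for sites:
  TgoI (TACT, off=2): starts [15, 69, 88, 105] → cuts [0, 17, 71, 90]
  PtaVI (ACTTGCGG, off=5): starts [38] → cuts [43]
  QalIV (GACGT, off=4): starts [11, 31, 47, 59, 64, 74, 79] → cuts [15, 35, 51, 63, 68, 78, 83]

All cut coordinates (distinct, sorted): [0, 15, 17, 35, 43, 51, 63, 68, 71, 78, 83, 90]

Fragments:
  0→15: 15 bp
  15→17: 2 bp
  17→35: 18 bp
  35→43: 8 bp
  43→51: 8 bp
  51→63: 12 bp
  63→68: 5 bp
  68→71: 3 bp
  71→78: 7 bp
  78→83: 5 bp
  83→90: 7 bp
  90→0 (wrap): 107-90+0 = 17 bp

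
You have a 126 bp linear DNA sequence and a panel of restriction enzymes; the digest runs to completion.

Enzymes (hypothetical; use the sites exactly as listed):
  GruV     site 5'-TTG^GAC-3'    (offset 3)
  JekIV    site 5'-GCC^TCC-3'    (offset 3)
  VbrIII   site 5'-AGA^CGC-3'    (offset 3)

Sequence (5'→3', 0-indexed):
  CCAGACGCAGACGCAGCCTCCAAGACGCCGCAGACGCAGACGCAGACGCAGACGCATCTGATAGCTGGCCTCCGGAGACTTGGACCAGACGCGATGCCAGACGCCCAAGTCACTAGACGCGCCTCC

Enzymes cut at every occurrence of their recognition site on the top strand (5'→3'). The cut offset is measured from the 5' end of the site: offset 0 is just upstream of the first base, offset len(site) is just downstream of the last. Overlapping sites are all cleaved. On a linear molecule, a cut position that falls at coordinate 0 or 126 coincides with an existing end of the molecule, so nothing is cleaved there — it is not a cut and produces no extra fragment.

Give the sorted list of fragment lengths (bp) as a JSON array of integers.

[3,5,6,6,6,6,6,7,7,7,9,12,12,16,18]

Per-enzyme occurrences:
  GruV TTGGAC/3: at [79] ⇒ [82]
  JekIV GCCTCC/3: at [15, 67, 120] ⇒ [18, 70, 123]
  VbrIII AGACGC/3: at [2, 8, 22, 31, 37, 43, 49, 86, 98, 114] ⇒ [5, 11, 25, 34, 40, 46, 52, 89, 101, 117]

All cut coordinates (distinct, sorted): [5, 11, 18, 25, 34, 40, 46, 52, 70, 82, 89, 101, 117, 123]

Fragments:
  [0,5): 5 bp
  [5,11): 6 bp
  [11,18): 7 bp
  [18,25): 7 bp
  [25,34): 9 bp
  [34,40): 6 bp
  [40,46): 6 bp
  [46,52): 6 bp
  [52,70): 18 bp
  [70,82): 12 bp
  [82,89): 7 bp
  [89,101): 12 bp
  [101,117): 16 bp
  [117,123): 6 bp
  [123,126): 3 bp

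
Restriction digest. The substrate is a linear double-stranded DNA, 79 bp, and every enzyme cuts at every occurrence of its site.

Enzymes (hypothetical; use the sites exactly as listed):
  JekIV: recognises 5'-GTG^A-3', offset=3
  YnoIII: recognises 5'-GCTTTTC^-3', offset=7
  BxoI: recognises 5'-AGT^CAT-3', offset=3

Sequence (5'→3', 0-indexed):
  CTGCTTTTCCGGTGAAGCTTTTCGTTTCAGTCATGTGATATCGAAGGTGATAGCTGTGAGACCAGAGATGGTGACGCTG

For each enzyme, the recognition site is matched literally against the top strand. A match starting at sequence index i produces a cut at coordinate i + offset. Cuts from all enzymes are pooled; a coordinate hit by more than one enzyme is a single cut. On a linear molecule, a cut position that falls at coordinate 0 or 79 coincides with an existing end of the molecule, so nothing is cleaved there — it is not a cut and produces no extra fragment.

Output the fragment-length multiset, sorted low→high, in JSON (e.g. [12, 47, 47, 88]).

Per-enzyme occurrences:
  JekIV (GTGA, off=3): starts [11, 34, 46, 55, 70] → cuts [14, 37, 49, 58, 73]
  YnoIII (GCTTTTC, off=7): starts [2, 16] → cuts [9, 23]
  BxoI (AGTCAT, off=3): starts [28] → cuts [31]

All cut coordinates (distinct, sorted): [9, 14, 23, 31, 37, 49, 58, 73]

Fragments:
  [0,9): 9 bp
  [9,14): 5 bp
  [14,23): 9 bp
  [23,31): 8 bp
  [31,37): 6 bp
  [37,49): 12 bp
  [49,58): 9 bp
  [58,73): 15 bp
  [73,79): 6 bp

[5,6,6,8,9,9,9,12,15]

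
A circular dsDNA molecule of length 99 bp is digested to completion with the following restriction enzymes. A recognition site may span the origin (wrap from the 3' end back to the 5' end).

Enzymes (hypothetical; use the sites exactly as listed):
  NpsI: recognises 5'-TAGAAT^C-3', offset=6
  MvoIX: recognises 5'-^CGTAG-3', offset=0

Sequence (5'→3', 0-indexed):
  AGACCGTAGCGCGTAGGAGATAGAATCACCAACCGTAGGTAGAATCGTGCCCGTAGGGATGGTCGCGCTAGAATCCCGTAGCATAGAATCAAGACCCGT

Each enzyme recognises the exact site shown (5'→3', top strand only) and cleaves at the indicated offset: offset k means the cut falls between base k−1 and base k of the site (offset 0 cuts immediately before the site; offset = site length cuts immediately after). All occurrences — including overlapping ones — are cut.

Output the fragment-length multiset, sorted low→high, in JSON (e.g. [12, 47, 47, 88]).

[2,6,7,7,7,7,12,13,15,23]

Per-enzyme occurrences:
  NpsI TAGAATC/6: at [20, 39, 68, 83] ⇒ [26, 45, 74, 89]
  MvoIX CGTAG/0: at [4, 11, 33, 51, 76, 96] ⇒ [4, 11, 33, 51, 76, 96]

Pooled cuts: [4, 11, 26, 33, 45, 51, 74, 76, 89, 96]

Fragments:
  4→11: 7 bp
  11→26: 15 bp
  26→33: 7 bp
  33→45: 12 bp
  45→51: 6 bp
  51→74: 23 bp
  74→76: 2 bp
  76→89: 13 bp
  89→96: 7 bp
  96→4 (wrap): 99-96+4 = 7 bp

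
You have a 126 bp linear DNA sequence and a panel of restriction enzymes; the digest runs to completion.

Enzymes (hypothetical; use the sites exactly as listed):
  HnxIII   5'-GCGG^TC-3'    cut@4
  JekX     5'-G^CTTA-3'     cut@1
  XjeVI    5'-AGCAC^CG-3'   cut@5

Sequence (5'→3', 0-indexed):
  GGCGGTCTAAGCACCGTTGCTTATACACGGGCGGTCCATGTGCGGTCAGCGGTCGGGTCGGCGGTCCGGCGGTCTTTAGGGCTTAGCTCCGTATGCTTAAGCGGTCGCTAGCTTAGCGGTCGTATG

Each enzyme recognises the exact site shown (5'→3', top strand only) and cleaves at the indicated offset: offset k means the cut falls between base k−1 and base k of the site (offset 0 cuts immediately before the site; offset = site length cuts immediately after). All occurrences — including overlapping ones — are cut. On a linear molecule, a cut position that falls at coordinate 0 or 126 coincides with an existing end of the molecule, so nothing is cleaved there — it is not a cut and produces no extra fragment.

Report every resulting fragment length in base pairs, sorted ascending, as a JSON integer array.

Site scan:
  HnxIII GCGGTC/4: at [1, 30, 41, 48, 60, 68, 100, 115] ⇒ [5, 34, 45, 52, 64, 72, 104, 119]
  JekX GCTTA/1: at [18, 80, 94, 110] ⇒ [19, 81, 95, 111]
  XjeVI AGCACCG/5: at [9] ⇒ [14]

Pooled cuts: [5, 14, 19, 34, 45, 52, 64, 72, 81, 95, 104, 111, 119]

Fragment lengths:
  [0,5): 5 bp
  [5,14): 9 bp
  [14,19): 5 bp
  [19,34): 15 bp
  [34,45): 11 bp
  [45,52): 7 bp
  [52,64): 12 bp
  [64,72): 8 bp
  [72,81): 9 bp
  [81,95): 14 bp
  [95,104): 9 bp
  [104,111): 7 bp
  [111,119): 8 bp
  [119,126): 7 bp

[5,5,7,7,7,8,8,9,9,9,11,12,14,15]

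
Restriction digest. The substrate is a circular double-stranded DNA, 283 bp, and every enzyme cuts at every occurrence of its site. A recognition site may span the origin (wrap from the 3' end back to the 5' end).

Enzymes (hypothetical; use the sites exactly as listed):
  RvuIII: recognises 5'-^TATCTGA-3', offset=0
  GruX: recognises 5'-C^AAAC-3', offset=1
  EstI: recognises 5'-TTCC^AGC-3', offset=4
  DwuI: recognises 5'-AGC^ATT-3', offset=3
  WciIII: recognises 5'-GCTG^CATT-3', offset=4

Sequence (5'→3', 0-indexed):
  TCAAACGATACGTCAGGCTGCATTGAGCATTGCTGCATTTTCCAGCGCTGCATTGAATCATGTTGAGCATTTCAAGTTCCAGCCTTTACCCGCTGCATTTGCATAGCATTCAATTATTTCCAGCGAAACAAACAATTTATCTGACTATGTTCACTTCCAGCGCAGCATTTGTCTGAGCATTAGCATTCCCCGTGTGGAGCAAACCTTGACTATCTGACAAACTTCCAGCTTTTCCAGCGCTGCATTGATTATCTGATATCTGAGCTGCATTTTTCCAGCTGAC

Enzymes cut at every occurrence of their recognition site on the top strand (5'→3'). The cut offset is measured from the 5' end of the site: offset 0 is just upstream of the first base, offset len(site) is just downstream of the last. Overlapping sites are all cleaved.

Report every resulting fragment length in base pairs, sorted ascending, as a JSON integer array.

[6,7,7,7,7,7,8,8,8,8,8,8,8,9,9,9,10,11,12,12,12,14,15,16,18,18,21]

Site scan:
  RvuIII (TATCTGA, off=0): starts [137, 210, 249, 256] → cuts [137, 210, 249, 256]
  GruX (CAAAC, off=1): starts [1, 128, 199, 217] → cuts [2, 129, 200, 218]
  EstI (TTCCAGC, off=4): starts [39, 76, 117, 154, 222, 231, 272] → cuts [43, 80, 121, 158, 226, 235, 276]
  DwuI (AGCATT, off=3): starts [25, 65, 104, 163, 175, 181] → cuts [28, 68, 107, 166, 178, 184]
  WciIII (GCTGCATT, off=4): starts [16, 31, 46, 91, 238, 263] → cuts [20, 35, 50, 95, 242, 267]

Pooled cuts: [2, 20, 28, 35, 43, 50, 68, 80, 95, 107, 121, 129, 137, 158, 166, 178, 184, 200, 210, 218, 226, 235, 242, 249, 256, 267, 276]

Fragments:
  2→20: 18 bp
  20→28: 8 bp
  28→35: 7 bp
  35→43: 8 bp
  43→50: 7 bp
  50→68: 18 bp
  68→80: 12 bp
  80→95: 15 bp
  95→107: 12 bp
  107→121: 14 bp
  121→129: 8 bp
  129→137: 8 bp
  137→158: 21 bp
  158→166: 8 bp
  166→178: 12 bp
  178→184: 6 bp
  184→200: 16 bp
  200→210: 10 bp
  210→218: 8 bp
  218→226: 8 bp
  226→235: 9 bp
  235→242: 7 bp
  242→249: 7 bp
  249→256: 7 bp
  256→267: 11 bp
  267→276: 9 bp
  276→2 (wrap): 283-276+2 = 9 bp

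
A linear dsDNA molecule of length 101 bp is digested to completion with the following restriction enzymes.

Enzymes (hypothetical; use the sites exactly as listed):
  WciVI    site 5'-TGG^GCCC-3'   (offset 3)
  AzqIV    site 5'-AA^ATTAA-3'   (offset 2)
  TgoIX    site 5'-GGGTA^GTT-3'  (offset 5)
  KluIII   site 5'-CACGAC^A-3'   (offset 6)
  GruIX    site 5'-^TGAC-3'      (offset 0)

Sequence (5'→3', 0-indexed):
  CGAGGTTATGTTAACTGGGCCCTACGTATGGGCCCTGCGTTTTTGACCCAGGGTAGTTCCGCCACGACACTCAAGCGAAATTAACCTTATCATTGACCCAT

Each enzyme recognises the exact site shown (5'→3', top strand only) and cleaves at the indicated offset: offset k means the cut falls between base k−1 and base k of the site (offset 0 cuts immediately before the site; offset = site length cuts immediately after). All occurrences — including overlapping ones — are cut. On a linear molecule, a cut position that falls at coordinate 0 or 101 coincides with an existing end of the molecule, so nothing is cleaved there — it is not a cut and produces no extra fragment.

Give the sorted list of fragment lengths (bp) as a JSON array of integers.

Per-enzyme occurrences:
  WciVI TGGGCCC/3: at [15, 28] ⇒ [18, 31]
  AzqIV AAATTAA/2: at [77] ⇒ [79]
  TgoIX GGGTAGTT/5: at [50] ⇒ [55]
  KluIII CACGACA/6: at [62] ⇒ [68]
  GruIX TGAC/0: at [43, 93] ⇒ [43, 93]

Pooled cuts: [18, 31, 43, 55, 68, 79, 93]

Fragments:
  [0,18): 18 bp
  [18,31): 13 bp
  [31,43): 12 bp
  [43,55): 12 bp
  [55,68): 13 bp
  [68,79): 11 bp
  [79,93): 14 bp
  [93,101): 8 bp

[8,11,12,12,13,13,14,18]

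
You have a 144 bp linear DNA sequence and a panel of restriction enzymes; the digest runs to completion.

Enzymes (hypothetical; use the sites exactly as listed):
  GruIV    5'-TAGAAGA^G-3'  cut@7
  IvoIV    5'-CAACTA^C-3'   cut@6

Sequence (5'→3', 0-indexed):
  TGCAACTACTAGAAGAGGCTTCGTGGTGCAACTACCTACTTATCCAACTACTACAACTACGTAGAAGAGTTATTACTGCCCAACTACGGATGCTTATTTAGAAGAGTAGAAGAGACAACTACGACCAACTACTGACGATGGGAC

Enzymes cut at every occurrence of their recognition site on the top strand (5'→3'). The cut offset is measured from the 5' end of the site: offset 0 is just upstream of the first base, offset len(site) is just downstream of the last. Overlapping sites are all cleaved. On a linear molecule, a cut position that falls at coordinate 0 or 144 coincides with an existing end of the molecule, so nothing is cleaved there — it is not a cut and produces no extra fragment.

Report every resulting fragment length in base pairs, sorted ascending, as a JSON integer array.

Scan for sites:
  GruIV (TAGAAGAG, off=7): starts [9, 61, 98, 106] → cuts [16, 68, 105, 113]
  IvoIV (CAACTAC, off=6): starts [2, 28, 44, 53, 80, 115, 125] → cuts [8, 34, 50, 59, 86, 121, 131]

All cut coordinates (distinct, sorted): [8, 16, 34, 50, 59, 68, 86, 105, 113, 121, 131]

Fragments:
  [0,8): 8 bp
  [8,16): 8 bp
  [16,34): 18 bp
  [34,50): 16 bp
  [50,59): 9 bp
  [59,68): 9 bp
  [68,86): 18 bp
  [86,105): 19 bp
  [105,113): 8 bp
  [113,121): 8 bp
  [121,131): 10 bp
  [131,144): 13 bp

[8,8,8,8,9,9,10,13,16,18,18,19]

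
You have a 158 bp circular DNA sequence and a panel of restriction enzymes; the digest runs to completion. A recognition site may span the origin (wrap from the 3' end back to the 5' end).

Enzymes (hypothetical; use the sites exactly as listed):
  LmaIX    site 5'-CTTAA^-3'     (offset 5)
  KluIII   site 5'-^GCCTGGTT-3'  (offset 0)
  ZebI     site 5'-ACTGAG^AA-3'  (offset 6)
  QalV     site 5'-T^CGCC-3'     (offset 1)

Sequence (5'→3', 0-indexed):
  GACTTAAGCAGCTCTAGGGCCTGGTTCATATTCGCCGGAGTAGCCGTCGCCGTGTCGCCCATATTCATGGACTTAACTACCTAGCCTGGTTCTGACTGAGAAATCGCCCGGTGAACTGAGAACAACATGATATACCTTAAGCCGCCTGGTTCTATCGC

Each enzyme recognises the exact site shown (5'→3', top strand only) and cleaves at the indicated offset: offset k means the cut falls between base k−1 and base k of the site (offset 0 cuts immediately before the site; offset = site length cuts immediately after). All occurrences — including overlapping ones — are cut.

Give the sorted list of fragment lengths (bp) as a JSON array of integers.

[3,4,7,8,11,14,15,16,17,20,21,22]

Scan for sites:
  LmaIX (CTTAA, off=5): starts [2, 71, 135] → cuts [7, 76, 140]
  KluIII (GCCTGGTT, off=0): starts [18, 83, 143] → cuts [18, 83, 143]
  ZebI (ACTGAGAA, off=6): starts [94, 114] → cuts [100, 120]
  QalV (TCGCC, off=1): starts [31, 46, 54, 103] → cuts [32, 47, 55, 104]

Pooled cuts: [7, 18, 32, 47, 55, 76, 83, 100, 104, 120, 140, 143]

Fragment lengths:
  7→18: 11 bp
  18→32: 14 bp
  32→47: 15 bp
  47→55: 8 bp
  55→76: 21 bp
  76→83: 7 bp
  83→100: 17 bp
  100→104: 4 bp
  104→120: 16 bp
  120→140: 20 bp
  140→143: 3 bp
  143→7 (wrap): 158-143+7 = 22 bp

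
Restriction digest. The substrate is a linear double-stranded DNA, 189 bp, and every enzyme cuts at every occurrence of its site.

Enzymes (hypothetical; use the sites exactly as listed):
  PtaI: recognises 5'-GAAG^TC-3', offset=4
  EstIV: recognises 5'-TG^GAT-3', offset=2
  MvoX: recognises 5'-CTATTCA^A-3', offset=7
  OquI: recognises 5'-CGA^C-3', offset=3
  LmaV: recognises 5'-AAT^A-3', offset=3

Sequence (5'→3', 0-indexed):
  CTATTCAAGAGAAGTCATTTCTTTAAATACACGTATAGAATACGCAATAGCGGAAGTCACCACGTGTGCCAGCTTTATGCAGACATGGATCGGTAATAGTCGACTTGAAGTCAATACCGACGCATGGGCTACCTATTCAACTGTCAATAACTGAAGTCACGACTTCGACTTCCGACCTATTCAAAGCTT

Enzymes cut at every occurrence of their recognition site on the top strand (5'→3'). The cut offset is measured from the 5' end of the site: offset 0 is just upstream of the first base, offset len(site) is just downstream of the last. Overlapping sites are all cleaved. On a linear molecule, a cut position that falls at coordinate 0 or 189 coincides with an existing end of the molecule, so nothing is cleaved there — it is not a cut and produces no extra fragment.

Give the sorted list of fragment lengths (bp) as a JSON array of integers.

Per-enzyme occurrences:
  PtaI (GAAGTC, off=4): starts [10, 52, 106, 152] → cuts [14, 56, 110, 156]
  EstIV (TGGAT, off=2): starts [85] → cuts [87]
  MvoX (CTATTCAA, off=7): starts [0, 132, 176] → cuts [7, 139, 183]
  OquI (CGAC, off=3): starts [100, 117, 159, 165, 172] → cuts [103, 120, 162, 168, 175]
  LmaV (AATA, off=3): starts [25, 38, 45, 94, 112, 145] → cuts [28, 41, 48, 97, 115, 148]

Pooled cuts: [7, 14, 28, 41, 48, 56, 87, 97, 103, 110, 115, 120, 139, 148, 156, 162, 168, 175, 183]

Fragments:
  [0,7): 7 bp
  [7,14): 7 bp
  [14,28): 14 bp
  [28,41): 13 bp
  [41,48): 7 bp
  [48,56): 8 bp
  [56,87): 31 bp
  [87,97): 10 bp
  [97,103): 6 bp
  [103,110): 7 bp
  [110,115): 5 bp
  [115,120): 5 bp
  [120,139): 19 bp
  [139,148): 9 bp
  [148,156): 8 bp
  [156,162): 6 bp
  [162,168): 6 bp
  [168,175): 7 bp
  [175,183): 8 bp
  [183,189): 6 bp

[5,5,6,6,6,6,7,7,7,7,7,8,8,8,9,10,13,14,19,31]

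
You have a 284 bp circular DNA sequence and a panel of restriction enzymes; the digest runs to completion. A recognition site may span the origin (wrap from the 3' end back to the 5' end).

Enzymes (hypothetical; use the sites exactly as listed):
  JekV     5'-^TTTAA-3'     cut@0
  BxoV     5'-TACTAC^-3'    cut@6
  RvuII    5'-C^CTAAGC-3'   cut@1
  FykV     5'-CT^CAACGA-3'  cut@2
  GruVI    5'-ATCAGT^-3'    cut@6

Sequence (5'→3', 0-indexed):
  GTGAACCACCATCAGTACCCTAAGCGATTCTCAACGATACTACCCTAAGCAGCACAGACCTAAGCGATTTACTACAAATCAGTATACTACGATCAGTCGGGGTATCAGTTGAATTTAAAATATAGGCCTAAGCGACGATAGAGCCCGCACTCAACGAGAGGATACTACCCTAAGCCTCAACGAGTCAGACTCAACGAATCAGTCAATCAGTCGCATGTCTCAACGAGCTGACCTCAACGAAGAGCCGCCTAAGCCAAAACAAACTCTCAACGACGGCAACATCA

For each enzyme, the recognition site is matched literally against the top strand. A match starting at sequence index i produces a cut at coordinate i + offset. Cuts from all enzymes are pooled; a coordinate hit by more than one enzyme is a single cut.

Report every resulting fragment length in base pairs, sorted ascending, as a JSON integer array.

Per-enzyme occurrences:
  JekV (TTTAA, off=0): starts [113] → cuts [113]
  BxoV (TACTAC, off=6): starts [37, 69, 84, 162] → cuts [43, 75, 90, 168]
  RvuII (CCTAAGC, off=1): starts [18, 43, 58, 126, 168, 247] → cuts [19, 44, 59, 127, 169, 248]
  FykV (CTCAACGA, off=2): starts [29, 149, 175, 189, 218, 232, 265] → cuts [31, 151, 177, 191, 220, 234, 267]
  GruVI (ATCAGT, off=6): starts [10, 77, 91, 103, 197, 205, 280] → cuts [2, 16, 83, 97, 109, 203, 211]

Pooled cuts: [2, 16, 19, 31, 43, 44, 59, 75, 83, 90, 97, 109, 113, 127, 151, 168, 169, 177, 191, 203, 211, 220, 234, 248, 267]

Fragment lengths:
  2→16: 14 bp
  16→19: 3 bp
  19→31: 12 bp
  31→43: 12 bp
  43→44: 1 bp
  44→59: 15 bp
  59→75: 16 bp
  75→83: 8 bp
  83→90: 7 bp
  90→97: 7 bp
  97→109: 12 bp
  109→113: 4 bp
  113→127: 14 bp
  127→151: 24 bp
  151→168: 17 bp
  168→169: 1 bp
  169→177: 8 bp
  177→191: 14 bp
  191→203: 12 bp
  203→211: 8 bp
  211→220: 9 bp
  220→234: 14 bp
  234→248: 14 bp
  248→267: 19 bp
  267→2 (wrap): 284-267+2 = 19 bp

[1,1,3,4,7,7,8,8,8,9,12,12,12,12,14,14,14,14,14,15,16,17,19,19,24]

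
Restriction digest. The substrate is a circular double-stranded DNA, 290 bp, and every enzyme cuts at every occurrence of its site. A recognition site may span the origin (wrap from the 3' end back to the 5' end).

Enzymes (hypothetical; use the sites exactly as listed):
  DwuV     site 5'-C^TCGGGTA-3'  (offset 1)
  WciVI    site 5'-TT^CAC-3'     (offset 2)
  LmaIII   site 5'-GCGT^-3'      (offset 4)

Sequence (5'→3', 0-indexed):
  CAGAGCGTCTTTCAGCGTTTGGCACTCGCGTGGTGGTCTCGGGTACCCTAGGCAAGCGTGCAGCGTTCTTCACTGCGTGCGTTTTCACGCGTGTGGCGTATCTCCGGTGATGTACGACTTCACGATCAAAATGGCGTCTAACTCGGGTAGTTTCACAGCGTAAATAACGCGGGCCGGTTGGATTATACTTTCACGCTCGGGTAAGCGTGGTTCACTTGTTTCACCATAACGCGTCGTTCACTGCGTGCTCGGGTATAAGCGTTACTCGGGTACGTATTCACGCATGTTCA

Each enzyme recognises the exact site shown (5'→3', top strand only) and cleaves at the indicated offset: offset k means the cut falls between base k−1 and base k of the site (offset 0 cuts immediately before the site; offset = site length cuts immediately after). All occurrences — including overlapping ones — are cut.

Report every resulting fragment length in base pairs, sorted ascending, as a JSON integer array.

[2,3,3,4,4,4,4,5,5,7,7,7,7,8,8,8,9,10,10,10,11,12,13,13,13,14,17,21,21,30]

Scan for sites:
  DwuV (CTCGGGTA, off=1): starts [37, 141, 195, 247, 264] → cuts [38, 142, 196, 248, 265]
  WciVI (TTCAC, off=2): starts [68, 83, 118, 151, 189, 210, 219, 236, 276, 286] → cuts [70, 85, 120, 153, 191, 212, 221, 238, 278, 288]
  LmaIII (GCGT, off=4): starts [4, 14, 27, 55, 62, 74, 78, 88, 95, 133, 157, 204, 230, 242, 258] → cuts [8, 18, 31, 59, 66, 78, 82, 92, 99, 137, 161, 208, 234, 246, 262]

Pooled cuts: [8, 18, 31, 38, 59, 66, 70, 78, 82, 85, 92, 99, 120, 137, 142, 153, 161, 191, 196, 208, 212, 221, 234, 238, 246, 248, 262, 265, 278, 288]

Fragment lengths:
  8→18: 10 bp
  18→31: 13 bp
  31→38: 7 bp
  38→59: 21 bp
  59→66: 7 bp
  66→70: 4 bp
  70→78: 8 bp
  78→82: 4 bp
  82→85: 3 bp
  85→92: 7 bp
  92→99: 7 bp
  99→120: 21 bp
  120→137: 17 bp
  137→142: 5 bp
  142→153: 11 bp
  153→161: 8 bp
  161→191: 30 bp
  191→196: 5 bp
  196→208: 12 bp
  208→212: 4 bp
  212→221: 9 bp
  221→234: 13 bp
  234→238: 4 bp
  238→246: 8 bp
  246→248: 2 bp
  248→262: 14 bp
  262→265: 3 bp
  265→278: 13 bp
  278→288: 10 bp
  288→8 (wrap): 290-288+8 = 10 bp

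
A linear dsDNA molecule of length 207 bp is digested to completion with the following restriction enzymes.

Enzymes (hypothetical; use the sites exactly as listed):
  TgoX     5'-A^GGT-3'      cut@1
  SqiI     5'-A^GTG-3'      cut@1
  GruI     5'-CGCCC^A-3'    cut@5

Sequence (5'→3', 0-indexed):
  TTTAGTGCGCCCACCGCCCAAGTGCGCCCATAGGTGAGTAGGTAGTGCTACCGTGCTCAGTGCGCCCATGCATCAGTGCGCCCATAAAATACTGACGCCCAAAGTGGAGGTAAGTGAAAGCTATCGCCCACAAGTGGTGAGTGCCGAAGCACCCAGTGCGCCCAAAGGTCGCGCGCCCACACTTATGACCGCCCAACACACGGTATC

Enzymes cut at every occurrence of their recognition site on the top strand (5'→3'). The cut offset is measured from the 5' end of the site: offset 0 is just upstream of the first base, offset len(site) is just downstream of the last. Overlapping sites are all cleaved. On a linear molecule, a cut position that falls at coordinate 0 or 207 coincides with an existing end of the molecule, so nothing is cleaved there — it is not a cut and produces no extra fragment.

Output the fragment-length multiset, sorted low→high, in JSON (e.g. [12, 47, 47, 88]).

Scan for sites:
  TgoX AGGT/1: at [31, 39, 107, 165] ⇒ [32, 40, 108, 166]
  SqiI AGTG/1: at [3, 20, 43, 58, 74, 102, 112, 132, 139, 154] ⇒ [4, 21, 44, 59, 75, 103, 113, 133, 140, 155]
  GruI CGCCCA/5: at [7, 14, 24, 62, 78, 95, 124, 158, 173, 189] ⇒ [12, 19, 29, 67, 83, 100, 129, 163, 178, 194]

Pooled cuts: [4, 12, 19, 21, 29, 32, 40, 44, 59, 67, 75, 83, 100, 103, 108, 113, 129, 133, 140, 155, 163, 166, 178, 194]

Fragment lengths:
  [0,4): 4 bp
  [4,12): 8 bp
  [12,19): 7 bp
  [19,21): 2 bp
  [21,29): 8 bp
  [29,32): 3 bp
  [32,40): 8 bp
  [40,44): 4 bp
  [44,59): 15 bp
  [59,67): 8 bp
  [67,75): 8 bp
  [75,83): 8 bp
  [83,100): 17 bp
  [100,103): 3 bp
  [103,108): 5 bp
  [108,113): 5 bp
  [113,129): 16 bp
  [129,133): 4 bp
  [133,140): 7 bp
  [140,155): 15 bp
  [155,163): 8 bp
  [163,166): 3 bp
  [166,178): 12 bp
  [178,194): 16 bp
  [194,207): 13 bp

[2,3,3,3,4,4,4,5,5,7,7,8,8,8,8,8,8,8,12,13,15,15,16,16,17]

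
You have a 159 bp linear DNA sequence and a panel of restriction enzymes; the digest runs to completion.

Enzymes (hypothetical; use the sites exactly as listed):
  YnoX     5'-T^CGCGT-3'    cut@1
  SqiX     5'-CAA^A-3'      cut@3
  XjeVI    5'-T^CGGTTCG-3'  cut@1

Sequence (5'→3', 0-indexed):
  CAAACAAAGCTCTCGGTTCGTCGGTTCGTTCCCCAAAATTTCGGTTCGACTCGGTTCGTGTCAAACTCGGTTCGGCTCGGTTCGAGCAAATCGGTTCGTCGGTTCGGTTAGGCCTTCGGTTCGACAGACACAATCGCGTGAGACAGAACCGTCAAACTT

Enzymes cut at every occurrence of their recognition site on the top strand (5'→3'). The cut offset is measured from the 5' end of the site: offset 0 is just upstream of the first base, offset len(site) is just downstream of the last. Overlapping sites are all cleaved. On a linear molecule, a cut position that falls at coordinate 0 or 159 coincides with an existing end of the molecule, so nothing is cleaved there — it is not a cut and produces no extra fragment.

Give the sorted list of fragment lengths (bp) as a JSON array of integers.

[2,3,3,4,4,5,6,8,8,10,10,12,13,15,17,18,21]

Site scan:
  YnoX TCGCGT/1: at [133] ⇒ [134]
  SqiX CAAA/3: at [0, 4, 33, 61, 86, 152] ⇒ [3, 7, 36, 64, 89, 155]
  XjeVI TCGGTTCG/1: at [12, 20, 40, 50, 66, 76, 90, 98, 115] ⇒ [13, 21, 41, 51, 67, 77, 91, 99, 116]

All cut coordinates (distinct, sorted): [3, 7, 13, 21, 36, 41, 51, 64, 67, 77, 89, 91, 99, 116, 134, 155]

Fragment lengths:
  [0,3): 3 bp
  [3,7): 4 bp
  [7,13): 6 bp
  [13,21): 8 bp
  [21,36): 15 bp
  [36,41): 5 bp
  [41,51): 10 bp
  [51,64): 13 bp
  [64,67): 3 bp
  [67,77): 10 bp
  [77,89): 12 bp
  [89,91): 2 bp
  [91,99): 8 bp
  [99,116): 17 bp
  [116,134): 18 bp
  [134,155): 21 bp
  [155,159): 4 bp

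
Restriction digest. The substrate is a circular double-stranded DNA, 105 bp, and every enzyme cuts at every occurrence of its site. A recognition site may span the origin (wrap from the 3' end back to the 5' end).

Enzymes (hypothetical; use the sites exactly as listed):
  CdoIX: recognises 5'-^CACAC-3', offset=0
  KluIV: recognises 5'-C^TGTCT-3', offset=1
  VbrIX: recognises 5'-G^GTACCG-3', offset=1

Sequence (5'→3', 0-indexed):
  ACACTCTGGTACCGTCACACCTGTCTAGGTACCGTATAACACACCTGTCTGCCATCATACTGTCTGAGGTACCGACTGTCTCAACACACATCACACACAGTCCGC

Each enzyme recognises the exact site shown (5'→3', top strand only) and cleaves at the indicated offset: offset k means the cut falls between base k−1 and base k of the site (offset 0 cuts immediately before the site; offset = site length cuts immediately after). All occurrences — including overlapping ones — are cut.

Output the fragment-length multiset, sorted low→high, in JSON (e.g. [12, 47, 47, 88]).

[2,6,6,7,7,7,8,8,8,9,11,11,15]

Scan for sites:
  CdoIX (CACAC, off=0): starts [15, 39, 84, 91, 93, 104] → cuts [15, 39, 84, 91, 93, 104]
  KluIV (CTGTCT, off=1): starts [20, 44, 59, 75] → cuts [21, 45, 60, 76]
  VbrIX (GGTACCG, off=1): starts [7, 27, 67] → cuts [8, 28, 68]

All cut coordinates (distinct, sorted): [8, 15, 21, 28, 39, 45, 60, 68, 76, 84, 91, 93, 104]

Fragment lengths:
  8→15: 7 bp
  15→21: 6 bp
  21→28: 7 bp
  28→39: 11 bp
  39→45: 6 bp
  45→60: 15 bp
  60→68: 8 bp
  68→76: 8 bp
  76→84: 8 bp
  84→91: 7 bp
  91→93: 2 bp
  93→104: 11 bp
  104→8 (wrap): 105-104+8 = 9 bp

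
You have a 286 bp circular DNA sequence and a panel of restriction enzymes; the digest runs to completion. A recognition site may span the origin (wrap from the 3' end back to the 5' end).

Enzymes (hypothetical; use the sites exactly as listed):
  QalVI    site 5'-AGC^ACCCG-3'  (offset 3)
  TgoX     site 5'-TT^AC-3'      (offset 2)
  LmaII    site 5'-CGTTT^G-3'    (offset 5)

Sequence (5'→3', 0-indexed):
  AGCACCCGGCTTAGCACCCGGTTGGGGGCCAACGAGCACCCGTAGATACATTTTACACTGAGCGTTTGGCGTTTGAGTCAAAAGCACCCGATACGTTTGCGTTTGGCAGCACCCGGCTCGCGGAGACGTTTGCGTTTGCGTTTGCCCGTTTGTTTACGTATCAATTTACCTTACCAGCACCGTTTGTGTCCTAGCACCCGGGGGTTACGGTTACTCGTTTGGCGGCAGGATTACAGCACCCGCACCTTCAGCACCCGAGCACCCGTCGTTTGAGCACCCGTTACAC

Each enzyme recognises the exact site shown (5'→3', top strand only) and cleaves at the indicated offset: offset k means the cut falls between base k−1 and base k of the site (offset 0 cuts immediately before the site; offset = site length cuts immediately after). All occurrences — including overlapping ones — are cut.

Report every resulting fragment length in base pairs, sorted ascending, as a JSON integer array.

Per-enzyme occurrences:
  QalVI AGCACCCG/3: at [0, 12, 34, 82, 107, 192, 234, 249, 257, 272] ⇒ [3, 15, 37, 85, 110, 195, 237, 252, 260, 275]
  TgoX TTAC/2: at [52, 153, 165, 170, 204, 210, 230, 280] ⇒ [54, 155, 167, 172, 206, 212, 232, 282]
  LmaII CGTTTG/5: at [62, 69, 93, 99, 126, 132, 138, 146, 180, 215, 266] ⇒ [67, 74, 98, 104, 131, 137, 143, 151, 185, 220, 271]

Pooled cuts: [3, 15, 37, 54, 67, 74, 85, 98, 104, 110, 131, 137, 143, 151, 155, 167, 172, 185, 195, 206, 212, 220, 232, 237, 252, 260, 271, 275, 282]

Fragments:
  3→15: 12 bp
  15→37: 22 bp
  37→54: 17 bp
  54→67: 13 bp
  67→74: 7 bp
  74→85: 11 bp
  85→98: 13 bp
  98→104: 6 bp
  104→110: 6 bp
  110→131: 21 bp
  131→137: 6 bp
  137→143: 6 bp
  143→151: 8 bp
  151→155: 4 bp
  155→167: 12 bp
  167→172: 5 bp
  172→185: 13 bp
  185→195: 10 bp
  195→206: 11 bp
  206→212: 6 bp
  212→220: 8 bp
  220→232: 12 bp
  232→237: 5 bp
  237→252: 15 bp
  252→260: 8 bp
  260→271: 11 bp
  271→275: 4 bp
  275→282: 7 bp
  282→3 (wrap): 286-282+3 = 7 bp

[4,4,5,5,6,6,6,6,6,7,7,7,8,8,8,10,11,11,11,12,12,12,13,13,13,15,17,21,22]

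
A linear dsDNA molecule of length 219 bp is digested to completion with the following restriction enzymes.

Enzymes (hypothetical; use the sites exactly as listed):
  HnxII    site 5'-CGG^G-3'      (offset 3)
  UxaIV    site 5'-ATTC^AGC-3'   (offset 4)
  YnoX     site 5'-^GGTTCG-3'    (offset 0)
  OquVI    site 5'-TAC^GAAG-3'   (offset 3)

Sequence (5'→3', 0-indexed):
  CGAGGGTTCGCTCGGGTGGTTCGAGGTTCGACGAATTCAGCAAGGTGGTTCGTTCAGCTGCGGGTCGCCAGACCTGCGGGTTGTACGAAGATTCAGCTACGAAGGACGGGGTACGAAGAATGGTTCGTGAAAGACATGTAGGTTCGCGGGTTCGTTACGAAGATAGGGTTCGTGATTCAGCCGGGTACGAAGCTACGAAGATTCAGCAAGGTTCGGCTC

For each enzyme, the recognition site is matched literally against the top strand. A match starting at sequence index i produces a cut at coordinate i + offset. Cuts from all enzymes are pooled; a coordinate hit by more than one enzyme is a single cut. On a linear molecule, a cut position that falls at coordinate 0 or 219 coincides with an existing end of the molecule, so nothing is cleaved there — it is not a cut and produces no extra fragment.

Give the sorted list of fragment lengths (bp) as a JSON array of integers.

Per-enzyme occurrences:
  HnxII CGGG/3: at [12, 60, 76, 106, 146, 181] ⇒ [15, 63, 79, 109, 149, 184]
  UxaIV ATTCAGC/4: at [34, 90, 174, 200] ⇒ [38, 94, 178, 204]
  YnoX GGTTCG/0: at [4, 17, 24, 46, 121, 140, 148, 166, 209] ⇒ [4, 17, 24, 46, 121, 140, 148, 166, 209]
  OquVI TACGAAG/3: at [83, 97, 111, 155, 185, 193] ⇒ [86, 100, 114, 158, 188, 196]

Pooled cuts: [4, 15, 17, 24, 38, 46, 63, 79, 86, 94, 100, 109, 114, 121, 140, 148, 149, 158, 166, 178, 184, 188, 196, 204, 209]

Fragment lengths:
  [0,4): 4 bp
  [4,15): 11 bp
  [15,17): 2 bp
  [17,24): 7 bp
  [24,38): 14 bp
  [38,46): 8 bp
  [46,63): 17 bp
  [63,79): 16 bp
  [79,86): 7 bp
  [86,94): 8 bp
  [94,100): 6 bp
  [100,109): 9 bp
  [109,114): 5 bp
  [114,121): 7 bp
  [121,140): 19 bp
  [140,148): 8 bp
  [148,149): 1 bp
  [149,158): 9 bp
  [158,166): 8 bp
  [166,178): 12 bp
  [178,184): 6 bp
  [184,188): 4 bp
  [188,196): 8 bp
  [196,204): 8 bp
  [204,209): 5 bp
  [209,219): 10 bp

[1,2,4,4,5,5,6,6,7,7,7,8,8,8,8,8,8,9,9,10,11,12,14,16,17,19]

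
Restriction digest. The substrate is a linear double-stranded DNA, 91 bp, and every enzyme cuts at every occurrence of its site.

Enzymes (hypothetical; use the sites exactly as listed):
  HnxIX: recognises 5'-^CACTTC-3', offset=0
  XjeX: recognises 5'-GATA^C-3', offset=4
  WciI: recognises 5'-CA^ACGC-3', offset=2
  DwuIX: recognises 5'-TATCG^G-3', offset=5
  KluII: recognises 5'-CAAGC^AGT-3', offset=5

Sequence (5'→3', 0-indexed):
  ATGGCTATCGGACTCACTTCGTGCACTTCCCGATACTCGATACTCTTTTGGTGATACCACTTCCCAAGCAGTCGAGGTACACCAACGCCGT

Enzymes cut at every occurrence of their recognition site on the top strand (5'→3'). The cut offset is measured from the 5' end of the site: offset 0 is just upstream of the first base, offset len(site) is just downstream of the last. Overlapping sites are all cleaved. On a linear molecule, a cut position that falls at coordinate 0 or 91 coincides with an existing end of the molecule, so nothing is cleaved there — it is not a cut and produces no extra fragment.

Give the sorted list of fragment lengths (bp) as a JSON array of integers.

Per-enzyme occurrences:
  HnxIX (CACTTC, off=0): starts [14, 23, 57] → cuts [14, 23, 57]
  XjeX (GATAC, off=4): starts [31, 38, 52] → cuts [35, 42, 56]
  WciI (CAACGC, off=2): starts [82] → cuts [84]
  DwuIX (TATCGG, off=5): starts [5] → cuts [10]
  KluII (CAAGCAGT, off=5): starts [64] → cuts [69]

All cut coordinates (distinct, sorted): [10, 14, 23, 35, 42, 56, 57, 69, 84]

Fragment lengths:
  [0,10): 10 bp
  [10,14): 4 bp
  [14,23): 9 bp
  [23,35): 12 bp
  [35,42): 7 bp
  [42,56): 14 bp
  [56,57): 1 bp
  [57,69): 12 bp
  [69,84): 15 bp
  [84,91): 7 bp

[1,4,7,7,9,10,12,12,14,15]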